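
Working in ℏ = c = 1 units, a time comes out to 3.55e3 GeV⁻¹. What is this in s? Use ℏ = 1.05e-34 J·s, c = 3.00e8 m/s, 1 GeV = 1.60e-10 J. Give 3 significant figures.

2.33e-21 s

A time is [E]⁻¹ in ℏ=c=1; restore one factor of ℏ.
1 GeV⁻¹ → ℏ × (1 GeV in J)⁻¹ = 6.56e-25 s.
Result: 3.55e3 × 6.56e-25 = 2.33e-21 s.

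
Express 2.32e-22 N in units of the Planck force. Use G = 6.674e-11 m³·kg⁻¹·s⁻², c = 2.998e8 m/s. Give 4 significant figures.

1.917e-66

Planck force: F_P = c⁴/G = 1.210e44 N.
2.32e-22 / 1.210e44 = 1.917e-66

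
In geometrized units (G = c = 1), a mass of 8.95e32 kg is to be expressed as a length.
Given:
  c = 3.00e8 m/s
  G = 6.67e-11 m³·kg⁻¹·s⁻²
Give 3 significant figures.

6.63e5 m

In G = c = 1 units mass has dimensions of length; the conversion factor is G/c².
8.95e32 kg × (G/c²) = 6.63e5 m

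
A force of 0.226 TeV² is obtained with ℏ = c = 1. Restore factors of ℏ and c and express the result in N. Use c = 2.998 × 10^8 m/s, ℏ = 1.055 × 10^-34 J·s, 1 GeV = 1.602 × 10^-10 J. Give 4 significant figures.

1.834 × 10^11 N

Force is [E]/[L] = [E]²/(ℏc); restore (ℏc)⁻¹.
1 GeV² → 1/(ℏc) × (1 GeV in J)² = 8.114 × 10^5 N.
Convert the energy scale: 0.226 TeV² = 2.26 × 10^5 GeV².
Result: 2.26 × 10^5 × 8.114 × 10^5 = 1.834 × 10^11 N.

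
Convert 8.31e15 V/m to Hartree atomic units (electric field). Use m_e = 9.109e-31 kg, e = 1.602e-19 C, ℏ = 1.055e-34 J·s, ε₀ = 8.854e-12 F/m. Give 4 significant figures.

atomic unit of electric field: E_au = E_h/(e a₀) = m_e²e⁵/((4πε₀)³ℏ⁴) = 5.131e11 V/m.
8.31e15 / 5.131e11 = 1.620e4

1.620e4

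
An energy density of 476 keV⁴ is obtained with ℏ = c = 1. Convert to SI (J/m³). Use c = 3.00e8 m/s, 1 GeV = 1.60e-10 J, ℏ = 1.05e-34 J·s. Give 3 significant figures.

[E]/[L]³ = [E]⁴/(ℏc)³; restore (ℏc)⁻³.
1 GeV⁴ → 1/(ℏc)³ × (1 GeV in J)⁴ = 2.10e37 J/m³.
Convert the energy scale: 476 keV⁴ = 4.76e-22 GeV⁴.
Result: 4.76e-22 × 2.10e37 = 9.98e15 J/m³.

9.98e15 J/m³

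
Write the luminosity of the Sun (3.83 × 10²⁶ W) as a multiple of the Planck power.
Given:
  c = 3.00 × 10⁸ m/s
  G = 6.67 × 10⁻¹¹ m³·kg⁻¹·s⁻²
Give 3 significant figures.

1.05 × 10⁻²⁶

Planck power: P_P = c⁵/G = 3.64 × 10⁵² W.
3.83 × 10²⁶ / 3.64 × 10⁵² = 1.05 × 10⁻²⁶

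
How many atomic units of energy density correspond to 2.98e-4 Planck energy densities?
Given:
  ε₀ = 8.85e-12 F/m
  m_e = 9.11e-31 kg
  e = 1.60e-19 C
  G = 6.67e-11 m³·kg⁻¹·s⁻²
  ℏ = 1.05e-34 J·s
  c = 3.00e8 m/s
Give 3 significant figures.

Planck energy density: u_P = c⁷/(ℏG²) = 4.68e113 J/m³
atomic unit of energy density: u_au = E_h/a₀³ = m_e⁴e¹⁰/((4πε₀)⁵ℏ⁸) = 3.01e13 J/m³
2.98e-4 × 4.68e113 / 3.01e13 = 4.63e96

4.63e96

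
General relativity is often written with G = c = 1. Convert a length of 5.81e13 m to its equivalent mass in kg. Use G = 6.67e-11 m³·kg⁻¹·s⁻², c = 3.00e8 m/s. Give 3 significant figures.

7.84e40 kg

Length → mass via c²/G.
5.81e13 m × (c²/G) = 7.84e40 kg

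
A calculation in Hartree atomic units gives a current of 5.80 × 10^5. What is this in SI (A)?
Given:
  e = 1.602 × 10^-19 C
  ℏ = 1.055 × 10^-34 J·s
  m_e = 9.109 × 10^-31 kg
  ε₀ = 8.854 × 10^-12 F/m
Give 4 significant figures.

One atomic unit of electric current: I_au = e E_h/ℏ = m_e e⁵/((4πε₀)²ℏ³) = 6.612 × 10^-3 A.
5.80 × 10^5 × 6.612 × 10^-3 A = 3.835 × 10^3 A

3.835 × 10^3 A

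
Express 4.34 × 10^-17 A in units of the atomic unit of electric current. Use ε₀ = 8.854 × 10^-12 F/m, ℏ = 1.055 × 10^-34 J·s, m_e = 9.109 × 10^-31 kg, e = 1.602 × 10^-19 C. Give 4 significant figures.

atomic unit of electric current: I_au = e E_h/ℏ = m_e e⁵/((4πε₀)²ℏ³) = 6.612 × 10^-3 A.
4.34 × 10^-17 / 6.612 × 10^-3 = 6.564 × 10^-15

6.564 × 10^-15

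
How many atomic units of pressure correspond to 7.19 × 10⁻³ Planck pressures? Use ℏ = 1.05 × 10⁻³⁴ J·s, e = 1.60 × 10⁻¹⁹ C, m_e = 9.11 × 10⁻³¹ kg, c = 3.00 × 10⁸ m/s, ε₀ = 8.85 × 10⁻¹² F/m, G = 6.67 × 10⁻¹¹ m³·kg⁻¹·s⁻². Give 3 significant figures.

Planck pressure: p_P = c⁷/(ℏG²) = 4.68 × 10¹¹³ Pa
atomic unit of pressure: P_au = E_h/a₀³ = m_e⁴e¹⁰/((4πε₀)⁵ℏ⁸) = 3.01 × 10¹³ Pa
7.19 × 10⁻³ × 4.68 × 10¹¹³ / 3.01 × 10¹³ = 1.12 × 10⁹⁸

1.12 × 10⁹⁸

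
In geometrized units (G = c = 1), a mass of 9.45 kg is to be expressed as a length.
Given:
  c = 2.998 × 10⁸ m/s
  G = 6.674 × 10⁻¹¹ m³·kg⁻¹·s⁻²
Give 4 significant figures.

In G = c = 1 units mass has dimensions of length; the conversion factor is G/c².
9.45 kg × (G/c²) = 7.017 × 10⁻²⁷ m

7.017 × 10⁻²⁷ m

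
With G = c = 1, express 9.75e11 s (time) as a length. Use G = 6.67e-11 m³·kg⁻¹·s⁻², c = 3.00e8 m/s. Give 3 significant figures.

2.92e20 m

Time → length via c.
9.75e11 s × (c) = 2.92e20 m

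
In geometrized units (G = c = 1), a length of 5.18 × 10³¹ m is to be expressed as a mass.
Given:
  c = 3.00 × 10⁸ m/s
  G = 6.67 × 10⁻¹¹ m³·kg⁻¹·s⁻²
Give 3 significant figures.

Length → mass via c²/G.
5.18 × 10³¹ m × (c²/G) = 6.99 × 10⁵⁸ kg

6.99 × 10⁵⁸ kg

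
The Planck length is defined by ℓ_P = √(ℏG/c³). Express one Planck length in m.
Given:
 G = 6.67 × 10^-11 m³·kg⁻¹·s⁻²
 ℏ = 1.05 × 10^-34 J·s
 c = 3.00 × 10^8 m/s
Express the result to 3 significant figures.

1.61 × 10^-35 m

ℓ_P = √(ℏG/c³)
  = √(2.59 × 10^-70)
  = 1.61 × 10^-35 m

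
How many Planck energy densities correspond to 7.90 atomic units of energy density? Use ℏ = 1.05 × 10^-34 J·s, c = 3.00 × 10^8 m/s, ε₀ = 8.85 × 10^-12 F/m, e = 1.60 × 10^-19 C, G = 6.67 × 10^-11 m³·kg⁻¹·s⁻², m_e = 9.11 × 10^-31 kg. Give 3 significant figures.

5.08 × 10^-100

atomic unit of energy density: u_au = E_h/a₀³ = m_e⁴e¹⁰/((4πε₀)⁵ℏ⁸) = 3.01 × 10^13 J/m³
Planck energy density: u_P = c⁷/(ℏG²) = 4.68 × 10^113 J/m³
7.90 × 3.01 × 10^13 / 4.68 × 10^113 = 5.08 × 10^-100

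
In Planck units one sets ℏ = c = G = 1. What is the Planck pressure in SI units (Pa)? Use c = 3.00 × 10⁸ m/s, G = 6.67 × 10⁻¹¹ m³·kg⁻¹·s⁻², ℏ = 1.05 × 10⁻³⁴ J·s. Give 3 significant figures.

4.68 × 10¹¹³ Pa

p_P = c⁷/(ℏG²)
  = 2.19 × 10⁵⁹ / 4.67 × 10⁻⁵⁵
  = 4.68 × 10¹¹³ Pa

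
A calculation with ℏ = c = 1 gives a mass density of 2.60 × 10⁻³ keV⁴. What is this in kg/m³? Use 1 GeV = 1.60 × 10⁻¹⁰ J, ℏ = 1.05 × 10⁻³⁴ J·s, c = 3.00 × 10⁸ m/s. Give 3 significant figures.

6.06 × 10⁻⁷ kg/m³

Mass density is [E]/(c²[L]³) = [E]⁴/(ℏ³c⁵).
1 GeV⁴ → 1/(ℏ³c⁵) × (1 GeV in J)⁴ = 2.33 × 10²⁰ kg/m³.
Convert the energy scale: 2.60 × 10⁻³ keV⁴ = 2.60 × 10⁻²⁷ GeV⁴.
Result: 2.60 × 10⁻²⁷ × 2.33 × 10²⁰ = 6.06 × 10⁻⁷ kg/m³.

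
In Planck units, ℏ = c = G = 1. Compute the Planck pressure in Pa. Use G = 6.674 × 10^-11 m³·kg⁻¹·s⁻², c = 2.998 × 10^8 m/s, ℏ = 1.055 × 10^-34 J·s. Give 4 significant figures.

The unique combination of the constants set to 1 with dimensions of pressure is p_P = c⁷/(ℏG²).
  = 2.177 × 10^59 / 4.699 × 10^-55
  = 4.632 × 10^113 Pa

4.632 × 10^113 Pa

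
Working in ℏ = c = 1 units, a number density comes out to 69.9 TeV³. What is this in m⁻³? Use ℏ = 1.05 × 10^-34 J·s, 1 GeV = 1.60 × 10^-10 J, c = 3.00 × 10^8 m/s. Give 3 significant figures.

Number density is [L]⁻³ = [E]³/(ℏc)³.
1 GeV³ → 1/(ℏc)³ × (1 GeV in J)³ = 1.31 × 10^47 m⁻³.
Convert the energy scale: 69.9 TeV³ = 6.99 × 10^10 GeV³.
Result: 6.99 × 10^10 × 1.31 × 10^47 = 9.16 × 10^57 m⁻³.

9.16 × 10^57 m⁻³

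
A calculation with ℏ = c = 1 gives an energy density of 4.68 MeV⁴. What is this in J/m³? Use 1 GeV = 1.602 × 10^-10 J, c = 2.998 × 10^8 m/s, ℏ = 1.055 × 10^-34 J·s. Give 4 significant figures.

9.742 × 10^25 J/m³

[E]/[L]³ = [E]⁴/(ℏc)³; restore (ℏc)⁻³.
1 GeV⁴ → 1/(ℏc)³ × (1 GeV in J)⁴ = 2.082 × 10^37 J/m³.
Convert the energy scale: 4.68 MeV⁴ = 4.68 × 10^-12 GeV⁴.
Result: 4.68 × 10^-12 × 2.082 × 10^37 = 9.742 × 10^25 J/m³.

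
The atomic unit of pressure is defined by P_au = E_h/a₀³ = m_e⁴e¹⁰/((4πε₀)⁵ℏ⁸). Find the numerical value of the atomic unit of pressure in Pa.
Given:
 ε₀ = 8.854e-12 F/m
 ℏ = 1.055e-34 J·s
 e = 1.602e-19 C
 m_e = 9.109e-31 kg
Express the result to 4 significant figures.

P_au = E_h/a₀³ = m_e⁴e¹⁰/((4πε₀)⁵ℏ⁸)
E_h = 4.354e-18 J
a₀ = 5.297e-11 m
E_h/a₀³ = 2.929e13 Pa

2.929e13 Pa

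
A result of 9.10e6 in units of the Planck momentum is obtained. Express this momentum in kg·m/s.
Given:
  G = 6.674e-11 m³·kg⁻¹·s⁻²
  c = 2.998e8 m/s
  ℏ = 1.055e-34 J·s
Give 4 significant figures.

One Planck momentum: p_P = √(ℏc³/G) = 6.527 kg·m/s.
9.10e6 × 6.527 kg·m/s = 5.939e7 kg·m/s

5.939e7 kg·m/s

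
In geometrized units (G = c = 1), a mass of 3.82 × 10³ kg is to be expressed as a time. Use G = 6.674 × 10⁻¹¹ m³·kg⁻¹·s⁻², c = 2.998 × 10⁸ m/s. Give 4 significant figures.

Mass → time via G/c³.
3.82 × 10³ kg × (G/c³) = 9.461 × 10⁻³³ s

9.461 × 10⁻³³ s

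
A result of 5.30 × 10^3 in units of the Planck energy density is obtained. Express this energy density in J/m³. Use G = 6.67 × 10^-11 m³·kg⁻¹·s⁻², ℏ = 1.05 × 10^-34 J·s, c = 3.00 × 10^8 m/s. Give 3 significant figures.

2.48 × 10^117 J/m³

One Planck energy density: u_P = c⁷/(ℏG²) = 4.68 × 10^113 J/m³.
5.30 × 10^3 × 4.68 × 10^113 J/m³ = 2.48 × 10^117 J/m³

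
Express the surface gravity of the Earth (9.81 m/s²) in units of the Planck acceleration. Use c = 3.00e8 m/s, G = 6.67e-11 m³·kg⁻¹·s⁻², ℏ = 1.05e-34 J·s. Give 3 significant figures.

1.76e-51

Planck acceleration: a_P = √(c⁷/(ℏG)) = 5.59e51 m/s².
9.81 / 5.59e51 = 1.76e-51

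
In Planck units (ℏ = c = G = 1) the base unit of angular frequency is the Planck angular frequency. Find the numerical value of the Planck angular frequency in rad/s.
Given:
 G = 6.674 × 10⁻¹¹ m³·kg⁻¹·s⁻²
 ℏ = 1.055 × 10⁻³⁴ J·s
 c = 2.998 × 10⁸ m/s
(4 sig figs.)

ω_P = √(c⁵/(ℏG))
  = √(3.440 × 10⁸⁶)
  = 1.855 × 10⁴³ rad/s

1.855 × 10⁴³ rad/s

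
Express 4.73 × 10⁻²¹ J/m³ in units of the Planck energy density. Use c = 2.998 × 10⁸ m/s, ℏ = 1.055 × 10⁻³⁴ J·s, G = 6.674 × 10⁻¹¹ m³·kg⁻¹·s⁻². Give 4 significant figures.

1.021 × 10⁻¹³⁴

Planck energy density: u_P = c⁷/(ℏG²) = 4.632 × 10¹¹³ J/m³.
4.73 × 10⁻²¹ / 4.632 × 10¹¹³ = 1.021 × 10⁻¹³⁴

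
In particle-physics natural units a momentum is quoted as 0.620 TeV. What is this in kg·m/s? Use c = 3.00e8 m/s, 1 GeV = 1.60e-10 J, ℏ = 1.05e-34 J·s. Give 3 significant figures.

3.31e-16 kg·m/s

Momentum is [E]/c; divide by c.
1 GeV → 1/c × (1 GeV in J) = 5.33e-19 kg·m/s.
Convert the energy scale: 0.620 TeV = 620 GeV.
Result: 620 × 5.33e-19 = 3.31e-16 kg·m/s.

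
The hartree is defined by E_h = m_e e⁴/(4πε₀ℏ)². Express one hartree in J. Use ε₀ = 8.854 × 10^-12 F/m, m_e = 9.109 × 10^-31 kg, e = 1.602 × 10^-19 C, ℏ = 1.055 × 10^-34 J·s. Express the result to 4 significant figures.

4.354 × 10^-18 J

E_h = m_e e⁴/(4πε₀ℏ)²
  = 6.000 × 10^-106 / 1.378 × 10^-88
  = 4.354 × 10^-18 J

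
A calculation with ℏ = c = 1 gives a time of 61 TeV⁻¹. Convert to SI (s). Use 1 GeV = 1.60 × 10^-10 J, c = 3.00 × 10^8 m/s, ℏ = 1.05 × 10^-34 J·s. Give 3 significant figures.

4.00 × 10^-26 s

A time is [E]⁻¹ in ℏ=c=1; restore one factor of ℏ.
1 GeV⁻¹ → ℏ × (1 GeV in J)⁻¹ = 6.56 × 10^-25 s.
Convert the energy scale: 61 TeV⁻¹ = 0.0610 GeV⁻¹.
Result: 0.0610 × 6.56 × 10^-25 = 4.00 × 10^-26 s.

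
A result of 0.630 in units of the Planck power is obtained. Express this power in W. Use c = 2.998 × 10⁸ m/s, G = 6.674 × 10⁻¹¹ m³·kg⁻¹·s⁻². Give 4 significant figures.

2.286 × 10⁵² W

One Planck power: P_P = c⁵/G = 3.629 × 10⁵² W.
0.630 × 3.629 × 10⁵² W = 2.286 × 10⁵² W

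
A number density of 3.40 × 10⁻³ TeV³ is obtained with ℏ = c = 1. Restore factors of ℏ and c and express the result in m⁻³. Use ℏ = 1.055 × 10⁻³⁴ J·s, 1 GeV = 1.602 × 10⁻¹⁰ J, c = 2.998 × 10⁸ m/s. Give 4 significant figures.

Number density is [L]⁻³ = [E]³/(ℏc)³.
1 GeV³ → 1/(ℏc)³ × (1 GeV in J)³ = 1.299 × 10⁴⁷ m⁻³.
Convert the energy scale: 3.40 × 10⁻³ TeV³ = 3.40 × 10⁶ GeV³.
Result: 3.40 × 10⁶ × 1.299 × 10⁴⁷ = 4.418 × 10⁵³ m⁻³.

4.418 × 10⁵³ m⁻³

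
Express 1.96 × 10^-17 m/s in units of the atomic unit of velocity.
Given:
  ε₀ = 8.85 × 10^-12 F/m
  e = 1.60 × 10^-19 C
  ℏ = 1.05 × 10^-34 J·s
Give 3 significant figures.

atomic unit of velocity: v_au = e²/(4πε₀ℏ) = 2.19 × 10^6 m/s.
1.96 × 10^-17 / 2.19 × 10^6 = 8.94 × 10^-24

8.94 × 10^-24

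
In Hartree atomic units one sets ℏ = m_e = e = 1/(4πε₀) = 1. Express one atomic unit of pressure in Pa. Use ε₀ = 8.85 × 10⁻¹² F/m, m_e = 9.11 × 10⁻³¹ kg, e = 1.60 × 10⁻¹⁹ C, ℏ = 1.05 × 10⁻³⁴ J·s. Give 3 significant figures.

P_au = E_h/a₀³ = m_e⁴e¹⁰/((4πε₀)⁵ℏ⁸)
E_h = 4.38 × 10⁻¹⁸ J
a₀ = 5.26 × 10⁻¹¹ m
E_h/a₀³ = 3.01 × 10¹³ Pa

3.01 × 10¹³ Pa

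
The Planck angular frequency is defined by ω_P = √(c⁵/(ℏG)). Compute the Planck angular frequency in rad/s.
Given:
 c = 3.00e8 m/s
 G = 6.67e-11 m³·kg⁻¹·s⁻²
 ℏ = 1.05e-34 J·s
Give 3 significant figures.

1.86e43 rad/s

ω_P = √(c⁵/(ℏG))
  = √(3.47e86)
  = 1.86e43 rad/s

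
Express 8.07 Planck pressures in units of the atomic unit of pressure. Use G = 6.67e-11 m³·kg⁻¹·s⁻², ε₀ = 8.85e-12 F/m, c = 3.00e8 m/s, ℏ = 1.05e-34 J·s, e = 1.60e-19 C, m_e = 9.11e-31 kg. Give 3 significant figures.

1.25e101

Planck pressure: p_P = c⁷/(ℏG²) = 4.68e113 Pa
atomic unit of pressure: P_au = E_h/a₀³ = m_e⁴e¹⁰/((4πε₀)⁵ℏ⁸) = 3.01e13 Pa
8.07 × 4.68e113 / 3.01e13 = 1.25e101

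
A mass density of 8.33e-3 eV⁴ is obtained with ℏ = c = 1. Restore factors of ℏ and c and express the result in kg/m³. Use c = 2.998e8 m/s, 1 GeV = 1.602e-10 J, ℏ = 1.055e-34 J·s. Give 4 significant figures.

1.929e-18 kg/m³

Mass density is [E]/(c²[L]³) = [E]⁴/(ℏ³c⁵).
1 GeV⁴ → 1/(ℏ³c⁵) × (1 GeV in J)⁴ = 2.316e20 kg/m³.
Convert the energy scale: 8.33e-3 eV⁴ = 8.33e-39 GeV⁴.
Result: 8.33e-39 × 2.316e20 = 1.929e-18 kg/m³.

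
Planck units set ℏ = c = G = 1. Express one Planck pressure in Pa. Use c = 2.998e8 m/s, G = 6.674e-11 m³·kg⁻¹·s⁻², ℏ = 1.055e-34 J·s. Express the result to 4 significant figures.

The unique combination of the constants set to 1 with dimensions of pressure is p_P = c⁷/(ℏG²).
  = 2.177e59 / 4.699e-55
  = 4.632e113 Pa

4.632e113 Pa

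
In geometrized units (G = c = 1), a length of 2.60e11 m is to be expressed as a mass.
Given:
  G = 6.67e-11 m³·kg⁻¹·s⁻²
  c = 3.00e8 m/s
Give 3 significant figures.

3.51e38 kg

Length → mass via c²/G.
2.60e11 m × (c²/G) = 3.51e38 kg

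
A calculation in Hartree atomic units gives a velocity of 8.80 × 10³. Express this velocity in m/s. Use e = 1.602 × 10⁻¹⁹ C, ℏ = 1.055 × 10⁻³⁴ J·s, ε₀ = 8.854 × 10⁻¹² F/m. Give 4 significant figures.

1.924 × 10¹⁰ m/s

One atomic unit of velocity: v_au = e²/(4πε₀ℏ) = 2.186 × 10⁶ m/s.
8.80 × 10³ × 2.186 × 10⁶ m/s = 1.924 × 10¹⁰ m/s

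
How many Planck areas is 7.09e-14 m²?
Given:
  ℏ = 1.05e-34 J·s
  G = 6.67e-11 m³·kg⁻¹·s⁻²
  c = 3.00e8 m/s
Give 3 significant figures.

Planck area: A_P = ℏG/c³ = 2.59e-70 m².
7.09e-14 / 2.59e-70 = 2.73e56

2.73e56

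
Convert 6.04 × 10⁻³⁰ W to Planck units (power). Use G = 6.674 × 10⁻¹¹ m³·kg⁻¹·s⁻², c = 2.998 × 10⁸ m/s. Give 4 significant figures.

Planck power: P_P = c⁵/G = 3.629 × 10⁵² W.
6.04 × 10⁻³⁰ / 3.629 × 10⁵² = 1.664 × 10⁻⁸²

1.664 × 10⁻⁸²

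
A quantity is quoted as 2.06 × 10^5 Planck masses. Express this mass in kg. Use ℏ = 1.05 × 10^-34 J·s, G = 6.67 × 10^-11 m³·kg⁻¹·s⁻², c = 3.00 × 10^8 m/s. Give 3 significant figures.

4.48 × 10^-3 kg

One Planck mass: m_P = √(ℏc/G) = 2.17 × 10^-8 kg.
2.06 × 10^5 × 2.17 × 10^-8 kg = 4.48 × 10^-3 kg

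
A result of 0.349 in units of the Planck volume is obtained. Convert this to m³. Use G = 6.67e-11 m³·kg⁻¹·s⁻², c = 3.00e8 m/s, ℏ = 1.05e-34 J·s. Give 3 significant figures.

1.46e-105 m³

One Planck volume: V_P = (ℏG/c³)^(3/2) = 4.18e-105 m³.
0.349 × 4.18e-105 m³ = 1.46e-105 m³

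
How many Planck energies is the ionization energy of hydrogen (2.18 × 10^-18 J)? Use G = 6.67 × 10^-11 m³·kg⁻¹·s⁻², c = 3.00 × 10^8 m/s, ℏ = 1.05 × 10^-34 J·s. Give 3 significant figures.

1.11 × 10^-27

Planck energy: E_P = √(ℏc⁵/G) = 1.96 × 10^9 J.
2.18 × 10^-18 / 1.96 × 10^9 = 1.11 × 10^-27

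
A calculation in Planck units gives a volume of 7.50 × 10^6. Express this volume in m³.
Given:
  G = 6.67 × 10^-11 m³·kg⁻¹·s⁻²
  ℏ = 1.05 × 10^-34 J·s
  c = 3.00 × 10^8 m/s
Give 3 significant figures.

One Planck volume: V_P = (ℏG/c³)^(3/2) = 4.18 × 10^-105 m³.
7.50 × 10^6 × 4.18 × 10^-105 m³ = 3.13 × 10^-98 m³

3.13 × 10^-98 m³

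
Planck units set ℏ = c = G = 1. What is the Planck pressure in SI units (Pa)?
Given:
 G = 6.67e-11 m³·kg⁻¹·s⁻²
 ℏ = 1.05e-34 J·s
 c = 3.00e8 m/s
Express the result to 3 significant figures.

4.68e113 Pa

The unique combination of the constants set to 1 with dimensions of pressure is p_P = c⁷/(ℏG²).
  = 2.19e59 / 4.67e-55
  = 4.68e113 Pa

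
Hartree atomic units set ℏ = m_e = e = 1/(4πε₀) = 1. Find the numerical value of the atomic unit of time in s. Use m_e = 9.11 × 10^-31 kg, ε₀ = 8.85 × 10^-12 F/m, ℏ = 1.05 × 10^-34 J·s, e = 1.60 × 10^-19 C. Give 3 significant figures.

From ℏ = m_e = e = 1/(4πε₀) = 1 the time scale is τ_au = (4πε₀)²ℏ³/(m_e e⁴).
E_h = 4.38 × 10^-18 J
ℏ/E_h = 2.40 × 10^-17 s

2.40 × 10^-17 s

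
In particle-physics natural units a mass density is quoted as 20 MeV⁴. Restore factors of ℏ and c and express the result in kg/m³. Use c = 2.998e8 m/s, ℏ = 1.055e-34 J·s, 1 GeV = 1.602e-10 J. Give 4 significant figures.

4.632e9 kg/m³

Mass density is [E]/(c²[L]³) = [E]⁴/(ℏ³c⁵).
1 GeV⁴ → 1/(ℏ³c⁵) × (1 GeV in J)⁴ = 2.316e20 kg/m³.
Convert the energy scale: 20 MeV⁴ = 2.00e-11 GeV⁴.
Result: 2.00e-11 × 2.316e20 = 4.632e9 kg/m³.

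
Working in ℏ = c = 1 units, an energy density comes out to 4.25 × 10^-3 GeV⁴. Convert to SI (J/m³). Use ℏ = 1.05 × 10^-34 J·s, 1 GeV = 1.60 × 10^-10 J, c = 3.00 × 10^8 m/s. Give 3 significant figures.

[E]/[L]³ = [E]⁴/(ℏc)³; restore (ℏc)⁻³.
1 GeV⁴ → 1/(ℏc)³ × (1 GeV in J)⁴ = 2.10 × 10^37 J/m³.
Result: 4.25 × 10^-3 × 2.10 × 10^37 = 8.91 × 10^34 J/m³.

8.91 × 10^34 J/m³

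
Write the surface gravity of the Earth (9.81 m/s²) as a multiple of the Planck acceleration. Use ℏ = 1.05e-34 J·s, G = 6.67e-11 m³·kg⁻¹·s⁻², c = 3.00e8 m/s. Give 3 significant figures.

1.76e-51

Planck acceleration: a_P = √(c⁷/(ℏG)) = 5.59e51 m/s².
9.81 / 5.59e51 = 1.76e-51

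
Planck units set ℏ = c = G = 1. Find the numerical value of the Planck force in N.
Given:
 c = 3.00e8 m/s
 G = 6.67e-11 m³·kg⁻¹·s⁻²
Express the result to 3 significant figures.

1.21e44 N

From ℏ = c = G = 1 the force scale is F_P = c⁴/G.
  = 8.10e33 / 6.67e-11
  = 1.21e44 N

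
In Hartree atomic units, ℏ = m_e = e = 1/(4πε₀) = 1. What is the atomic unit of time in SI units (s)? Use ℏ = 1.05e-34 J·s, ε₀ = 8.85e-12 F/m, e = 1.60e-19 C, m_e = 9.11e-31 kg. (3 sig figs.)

The unique combination of the constants set to 1 with dimensions of time is τ_au = (4πε₀)²ℏ³/(m_e e⁴).
E_h = 4.38e-18 J
ℏ/E_h = 2.40e-17 s

2.40e-17 s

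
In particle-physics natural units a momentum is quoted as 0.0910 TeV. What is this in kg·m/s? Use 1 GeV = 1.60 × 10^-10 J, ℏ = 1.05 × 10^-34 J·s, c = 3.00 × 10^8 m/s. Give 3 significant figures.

4.85 × 10^-17 kg·m/s

Momentum is [E]/c; divide by c.
1 GeV → 1/c × (1 GeV in J) = 5.33 × 10^-19 kg·m/s.
Convert the energy scale: 0.0910 TeV = 91 GeV.
Result: 91 × 5.33 × 10^-19 = 4.85 × 10^-17 kg·m/s.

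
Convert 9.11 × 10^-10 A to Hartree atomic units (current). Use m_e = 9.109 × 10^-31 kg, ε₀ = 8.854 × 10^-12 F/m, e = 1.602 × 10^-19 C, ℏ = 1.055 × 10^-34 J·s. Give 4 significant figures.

1.378 × 10^-7

atomic unit of electric current: I_au = e E_h/ℏ = m_e e⁵/((4πε₀)²ℏ³) = 6.612 × 10^-3 A.
9.11 × 10^-10 / 6.612 × 10^-3 = 1.378 × 10^-7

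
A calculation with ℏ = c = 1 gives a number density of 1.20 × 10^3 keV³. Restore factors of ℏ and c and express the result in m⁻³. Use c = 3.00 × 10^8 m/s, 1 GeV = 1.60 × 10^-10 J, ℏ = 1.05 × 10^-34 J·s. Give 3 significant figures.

1.57 × 10^32 m⁻³

Number density is [L]⁻³ = [E]³/(ℏc)³.
1 GeV³ → 1/(ℏc)³ × (1 GeV in J)³ = 1.31 × 10^47 m⁻³.
Convert the energy scale: 1.20 × 10^3 keV³ = 1.20 × 10^-15 GeV³.
Result: 1.20 × 10^-15 × 1.31 × 10^47 = 1.57 × 10^32 m⁻³.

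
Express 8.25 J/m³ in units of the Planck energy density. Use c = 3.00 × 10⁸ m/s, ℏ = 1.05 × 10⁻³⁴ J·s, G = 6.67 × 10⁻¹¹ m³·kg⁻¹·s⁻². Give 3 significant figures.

Planck energy density: u_P = c⁷/(ℏG²) = 4.68 × 10¹¹³ J/m³.
8.25 / 4.68 × 10¹¹³ = 1.76 × 10⁻¹¹³

1.76 × 10⁻¹¹³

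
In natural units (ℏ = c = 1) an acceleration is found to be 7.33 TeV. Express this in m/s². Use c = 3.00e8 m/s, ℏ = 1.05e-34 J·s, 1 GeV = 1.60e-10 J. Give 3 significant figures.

3.35e36 m/s²

Acceleration is [L]/[T]² = c·[E]/ℏ.
1 GeV → c/ℏ × (1 GeV in J) = 4.57e32 m/s².
Convert the energy scale: 7.33 TeV = 7.33e3 GeV.
Result: 7.33e3 × 4.57e32 = 3.35e36 m/s².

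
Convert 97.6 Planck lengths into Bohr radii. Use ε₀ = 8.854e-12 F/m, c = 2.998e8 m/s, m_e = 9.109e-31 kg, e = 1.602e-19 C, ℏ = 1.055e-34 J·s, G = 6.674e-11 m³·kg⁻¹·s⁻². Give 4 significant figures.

Planck length: ℓ_P = √(ℏG/c³) = 1.616e-35 m
Bohr radius: a₀ = 4πε₀ℏ²/(m_e e²) = 5.297e-11 m
97.6 × 1.616e-35 / 5.297e-11 = 2.978e-23

2.978e-23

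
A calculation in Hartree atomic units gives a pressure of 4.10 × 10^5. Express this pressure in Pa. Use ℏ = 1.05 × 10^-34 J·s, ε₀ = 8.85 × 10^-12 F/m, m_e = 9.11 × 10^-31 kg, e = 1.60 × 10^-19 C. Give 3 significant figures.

1.24 × 10^19 Pa

One atomic unit of pressure: P_au = E_h/a₀³ = m_e⁴e¹⁰/((4πε₀)⁵ℏ⁸) = 3.01 × 10^13 Pa.
4.10 × 10^5 × 3.01 × 10^13 Pa = 1.24 × 10^19 Pa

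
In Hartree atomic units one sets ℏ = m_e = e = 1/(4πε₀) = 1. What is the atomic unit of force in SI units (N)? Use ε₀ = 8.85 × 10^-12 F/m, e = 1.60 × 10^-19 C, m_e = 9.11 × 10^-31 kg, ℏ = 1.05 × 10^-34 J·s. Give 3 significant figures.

F_au = E_h/a₀ = m_e²e⁶/((4πε₀)³ℏ⁴)
E_h = 4.38 × 10^-18 J
a₀ = 5.26 × 10^-11 m
E_h/a₀ = 8.33 × 10^-8 N

8.33 × 10^-8 N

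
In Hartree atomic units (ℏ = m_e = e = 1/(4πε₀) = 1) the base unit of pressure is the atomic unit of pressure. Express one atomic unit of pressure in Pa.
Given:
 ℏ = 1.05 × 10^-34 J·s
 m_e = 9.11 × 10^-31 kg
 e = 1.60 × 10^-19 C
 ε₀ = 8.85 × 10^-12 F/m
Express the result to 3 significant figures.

3.01 × 10^13 Pa

P_au = E_h/a₀³ = m_e⁴e¹⁰/((4πε₀)⁵ℏ⁸)
E_h = 4.38 × 10^-18 J
a₀ = 5.26 × 10^-11 m
E_h/a₀³ = 3.01 × 10^13 Pa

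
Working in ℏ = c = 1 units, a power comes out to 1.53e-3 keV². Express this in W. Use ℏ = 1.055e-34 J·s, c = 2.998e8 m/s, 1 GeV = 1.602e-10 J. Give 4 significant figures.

Power is [E]/[T] = [E]²/ℏ.
1 GeV² → 1/ℏ × (1 GeV in J)² = 2.433e14 W.
Convert the energy scale: 1.53e-3 keV² = 1.53e-15 GeV².
Result: 1.53e-15 × 2.433e14 = 0.3722 W.

0.3722 W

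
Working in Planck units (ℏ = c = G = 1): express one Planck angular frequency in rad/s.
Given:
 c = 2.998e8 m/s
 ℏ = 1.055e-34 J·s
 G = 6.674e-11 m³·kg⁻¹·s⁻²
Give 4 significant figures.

From ℏ = c = G = 1 the angular frequency scale is ω_P = √(c⁵/(ℏG)).
  = √(3.440e86)
  = 1.855e43 rad/s

1.855e43 rad/s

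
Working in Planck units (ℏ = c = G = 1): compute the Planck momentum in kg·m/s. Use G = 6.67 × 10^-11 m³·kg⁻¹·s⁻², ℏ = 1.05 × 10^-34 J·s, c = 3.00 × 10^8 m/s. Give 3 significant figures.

6.52 kg·m/s

From ℏ = c = G = 1 the momentum scale is p_P = √(ℏc³/G).
  = √(42.5)
  = 6.52 kg·m/s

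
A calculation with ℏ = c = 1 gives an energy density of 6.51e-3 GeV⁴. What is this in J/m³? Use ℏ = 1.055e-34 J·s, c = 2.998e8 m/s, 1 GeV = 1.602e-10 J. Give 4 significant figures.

1.355e35 J/m³

[E]/[L]³ = [E]⁴/(ℏc)³; restore (ℏc)⁻³.
1 GeV⁴ → 1/(ℏc)³ × (1 GeV in J)⁴ = 2.082e37 J/m³.
Result: 6.51e-3 × 2.082e37 = 1.355e35 J/m³.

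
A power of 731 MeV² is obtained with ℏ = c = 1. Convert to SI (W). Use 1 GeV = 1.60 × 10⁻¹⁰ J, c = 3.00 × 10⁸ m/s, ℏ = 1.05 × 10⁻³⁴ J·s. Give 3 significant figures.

Power is [E]/[T] = [E]²/ℏ.
1 GeV² → 1/ℏ × (1 GeV in J)² = 2.44 × 10¹⁴ W.
Convert the energy scale: 731 MeV² = 7.31 × 10⁻⁴ GeV².
Result: 7.31 × 10⁻⁴ × 2.44 × 10¹⁴ = 1.78 × 10¹¹ W.

1.78 × 10¹¹ W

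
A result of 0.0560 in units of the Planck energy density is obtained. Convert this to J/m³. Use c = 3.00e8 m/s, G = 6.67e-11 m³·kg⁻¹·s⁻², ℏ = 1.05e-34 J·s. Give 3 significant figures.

2.62e112 J/m³

One Planck energy density: u_P = c⁷/(ℏG²) = 4.68e113 J/m³.
0.0560 × 4.68e113 J/m³ = 2.62e112 J/m³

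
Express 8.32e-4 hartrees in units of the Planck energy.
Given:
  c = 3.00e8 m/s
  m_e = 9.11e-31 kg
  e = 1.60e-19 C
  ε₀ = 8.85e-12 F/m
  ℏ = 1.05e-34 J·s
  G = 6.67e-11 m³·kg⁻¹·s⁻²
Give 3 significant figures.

1.86e-30

hartree: E_h = m_e e⁴/(4πε₀ℏ)² = 4.38e-18 J
Planck energy: E_P = √(ℏc⁵/G) = 1.96e9 J
8.32e-4 × 4.38e-18 / 1.96e9 = 1.86e-30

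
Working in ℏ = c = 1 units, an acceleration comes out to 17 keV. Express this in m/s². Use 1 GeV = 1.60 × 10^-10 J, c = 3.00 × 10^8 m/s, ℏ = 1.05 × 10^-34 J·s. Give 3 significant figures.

7.77 × 10^27 m/s²

Acceleration is [L]/[T]² = c·[E]/ℏ.
1 GeV → c/ℏ × (1 GeV in J) = 4.57 × 10^32 m/s².
Convert the energy scale: 17 keV = 1.70 × 10^-5 GeV.
Result: 1.70 × 10^-5 × 4.57 × 10^32 = 7.77 × 10^27 m/s².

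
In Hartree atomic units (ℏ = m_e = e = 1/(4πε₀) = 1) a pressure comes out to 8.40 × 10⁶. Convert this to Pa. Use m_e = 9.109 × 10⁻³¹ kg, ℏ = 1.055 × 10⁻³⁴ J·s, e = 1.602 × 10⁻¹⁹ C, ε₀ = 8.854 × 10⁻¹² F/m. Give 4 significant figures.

2.460 × 10²⁰ Pa

One atomic unit of pressure: P_au = E_h/a₀³ = m_e⁴e¹⁰/((4πε₀)⁵ℏ⁸) = 2.929 × 10¹³ Pa.
8.40 × 10⁶ × 2.929 × 10¹³ Pa = 2.460 × 10²⁰ Pa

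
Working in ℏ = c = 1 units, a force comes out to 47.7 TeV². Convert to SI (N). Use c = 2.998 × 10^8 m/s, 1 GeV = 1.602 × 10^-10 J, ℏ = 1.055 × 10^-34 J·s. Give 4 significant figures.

3.870 × 10^13 N

Force is [E]/[L] = [E]²/(ℏc); restore (ℏc)⁻¹.
1 GeV² → 1/(ℏc) × (1 GeV in J)² = 8.114 × 10^5 N.
Convert the energy scale: 47.7 TeV² = 4.77 × 10^7 GeV².
Result: 4.77 × 10^7 × 8.114 × 10^5 = 3.870 × 10^13 N.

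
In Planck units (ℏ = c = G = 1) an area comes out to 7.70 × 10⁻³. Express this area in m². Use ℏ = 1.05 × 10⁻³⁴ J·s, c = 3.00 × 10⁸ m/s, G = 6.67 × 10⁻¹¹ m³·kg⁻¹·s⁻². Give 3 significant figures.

One Planck area: A_P = ℏG/c³ = 2.59 × 10⁻⁷⁰ m².
7.70 × 10⁻³ × 2.59 × 10⁻⁷⁰ m² = 2.00 × 10⁻⁷² m²

2.00 × 10⁻⁷² m²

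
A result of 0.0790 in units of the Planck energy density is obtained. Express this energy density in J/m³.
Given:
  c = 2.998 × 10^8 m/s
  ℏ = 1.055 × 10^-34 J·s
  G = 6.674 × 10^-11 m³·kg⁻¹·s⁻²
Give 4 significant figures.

One Planck energy density: u_P = c⁷/(ℏG²) = 4.632 × 10^113 J/m³.
0.0790 × 4.632 × 10^113 J/m³ = 3.660 × 10^112 J/m³

3.660 × 10^112 J/m³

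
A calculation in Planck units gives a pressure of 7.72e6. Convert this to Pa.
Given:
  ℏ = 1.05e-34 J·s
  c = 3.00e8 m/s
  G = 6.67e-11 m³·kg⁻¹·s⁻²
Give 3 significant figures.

3.61e120 Pa

One Planck pressure: p_P = c⁷/(ℏG²) = 4.68e113 Pa.
7.72e6 × 4.68e113 Pa = 3.61e120 Pa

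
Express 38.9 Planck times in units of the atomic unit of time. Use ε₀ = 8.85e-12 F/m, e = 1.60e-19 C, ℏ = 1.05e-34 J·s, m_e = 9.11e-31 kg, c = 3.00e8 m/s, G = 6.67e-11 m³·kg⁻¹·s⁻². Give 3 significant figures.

8.71e-26

Planck time: t_P = √(ℏG/c⁵) = 5.37e-44 s
atomic unit of time: τ_au = (4πε₀)²ℏ³/(m_e e⁴) = 2.40e-17 s
38.9 × 5.37e-44 / 2.40e-17 = 8.71e-26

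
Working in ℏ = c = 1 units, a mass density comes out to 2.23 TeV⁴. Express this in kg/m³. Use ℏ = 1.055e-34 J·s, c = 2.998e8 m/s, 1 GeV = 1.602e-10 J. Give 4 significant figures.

Mass density is [E]/(c²[L]³) = [E]⁴/(ℏ³c⁵).
1 GeV⁴ → 1/(ℏ³c⁵) × (1 GeV in J)⁴ = 2.316e20 kg/m³.
Convert the energy scale: 2.23 TeV⁴ = 2.23e12 GeV⁴.
Result: 2.23e12 × 2.316e20 = 5.165e32 kg/m³.

5.165e32 kg/m³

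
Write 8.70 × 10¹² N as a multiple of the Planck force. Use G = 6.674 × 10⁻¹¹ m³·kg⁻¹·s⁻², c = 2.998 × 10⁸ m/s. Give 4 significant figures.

7.188 × 10⁻³²

Planck force: F_P = c⁴/G = 1.210 × 10⁴⁴ N.
8.70 × 10¹² / 1.210 × 10⁴⁴ = 7.188 × 10⁻³²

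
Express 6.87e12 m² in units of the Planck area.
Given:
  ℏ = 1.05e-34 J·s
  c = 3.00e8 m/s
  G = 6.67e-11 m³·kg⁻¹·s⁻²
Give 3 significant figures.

2.65e82

Planck area: A_P = ℏG/c³ = 2.59e-70 m².
6.87e12 / 2.59e-70 = 2.65e82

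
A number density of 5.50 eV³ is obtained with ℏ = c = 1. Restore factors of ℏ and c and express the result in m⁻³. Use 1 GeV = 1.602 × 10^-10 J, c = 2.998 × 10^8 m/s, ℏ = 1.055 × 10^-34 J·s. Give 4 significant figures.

7.147 × 10^20 m⁻³

Number density is [L]⁻³ = [E]³/(ℏc)³.
1 GeV³ → 1/(ℏc)³ × (1 GeV in J)³ = 1.299 × 10^47 m⁻³.
Convert the energy scale: 5.50 eV³ = 5.50 × 10^-27 GeV³.
Result: 5.50 × 10^-27 × 1.299 × 10^47 = 7.147 × 10^20 m⁻³.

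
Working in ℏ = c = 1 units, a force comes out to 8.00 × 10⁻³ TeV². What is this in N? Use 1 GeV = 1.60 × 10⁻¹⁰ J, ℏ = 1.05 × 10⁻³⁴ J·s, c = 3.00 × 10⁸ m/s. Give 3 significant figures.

6.50 × 10⁹ N

Force is [E]/[L] = [E]²/(ℏc); restore (ℏc)⁻¹.
1 GeV² → 1/(ℏc) × (1 GeV in J)² = 8.13 × 10⁵ N.
Convert the energy scale: 8.00 × 10⁻³ TeV² = 8.00 × 10³ GeV².
Result: 8.00 × 10³ × 8.13 × 10⁵ = 6.50 × 10⁹ N.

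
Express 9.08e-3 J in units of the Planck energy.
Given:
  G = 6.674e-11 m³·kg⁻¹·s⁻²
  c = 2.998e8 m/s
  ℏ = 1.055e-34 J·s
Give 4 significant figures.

4.641e-12

Planck energy: E_P = √(ℏc⁵/G) = 1.957e9 J.
9.08e-3 / 1.957e9 = 4.641e-12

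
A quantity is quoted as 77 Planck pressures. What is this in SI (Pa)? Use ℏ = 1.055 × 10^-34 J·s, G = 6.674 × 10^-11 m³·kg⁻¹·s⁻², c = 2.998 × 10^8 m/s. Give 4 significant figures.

3.567 × 10^115 Pa

One Planck pressure: p_P = c⁷/(ℏG²) = 4.632 × 10^113 Pa.
77 × 4.632 × 10^113 Pa = 3.567 × 10^115 Pa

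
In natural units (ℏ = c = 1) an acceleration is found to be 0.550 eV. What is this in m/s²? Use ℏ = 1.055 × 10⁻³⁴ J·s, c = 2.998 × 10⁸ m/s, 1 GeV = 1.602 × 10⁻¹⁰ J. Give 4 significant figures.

2.504 × 10²³ m/s²

Acceleration is [L]/[T]² = c·[E]/ℏ.
1 GeV → c/ℏ × (1 GeV in J) = 4.552 × 10³² m/s².
Convert the energy scale: 0.550 eV = 5.50 × 10⁻¹⁰ GeV.
Result: 5.50 × 10⁻¹⁰ × 4.552 × 10³² = 2.504 × 10²³ m/s².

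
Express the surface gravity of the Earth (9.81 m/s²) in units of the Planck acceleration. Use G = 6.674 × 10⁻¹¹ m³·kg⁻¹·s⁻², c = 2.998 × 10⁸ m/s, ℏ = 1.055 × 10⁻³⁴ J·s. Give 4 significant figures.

1.764 × 10⁻⁵¹

Planck acceleration: a_P = √(c⁷/(ℏG)) = 5.560 × 10⁵¹ m/s².
9.81 / 5.560 × 10⁵¹ = 1.764 × 10⁻⁵¹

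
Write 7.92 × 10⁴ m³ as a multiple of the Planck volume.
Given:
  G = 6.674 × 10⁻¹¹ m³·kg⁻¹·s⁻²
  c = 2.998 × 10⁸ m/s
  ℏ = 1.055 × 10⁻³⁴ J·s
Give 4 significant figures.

Planck volume: V_P = (ℏG/c³)^(3/2) = 4.224 × 10⁻¹⁰⁵ m³.
7.92 × 10⁴ / 4.224 × 10⁻¹⁰⁵ = 1.875 × 10¹⁰⁹

1.875 × 10¹⁰⁹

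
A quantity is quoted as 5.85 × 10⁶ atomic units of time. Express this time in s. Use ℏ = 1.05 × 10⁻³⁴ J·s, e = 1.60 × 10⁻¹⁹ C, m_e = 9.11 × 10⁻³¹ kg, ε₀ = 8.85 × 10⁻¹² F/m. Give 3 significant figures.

1.40 × 10⁻¹⁰ s

One atomic unit of time: τ_au = (4πε₀)²ℏ³/(m_e e⁴) = 2.40 × 10⁻¹⁷ s.
5.85 × 10⁶ × 2.40 × 10⁻¹⁷ s = 1.40 × 10⁻¹⁰ s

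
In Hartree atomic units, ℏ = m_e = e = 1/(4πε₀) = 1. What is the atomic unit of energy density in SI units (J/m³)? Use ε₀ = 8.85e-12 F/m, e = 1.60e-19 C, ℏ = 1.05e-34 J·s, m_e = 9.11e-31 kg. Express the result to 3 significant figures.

Dimensional analysis gives u_au = E_h/a₀³ = m_e⁴e¹⁰/((4πε₀)⁵ℏ⁸).
E_h = 4.38e-18 J
a₀ = 5.26e-11 m
E_h/a₀³ = 3.01e13 J/m³

3.01e13 J/m³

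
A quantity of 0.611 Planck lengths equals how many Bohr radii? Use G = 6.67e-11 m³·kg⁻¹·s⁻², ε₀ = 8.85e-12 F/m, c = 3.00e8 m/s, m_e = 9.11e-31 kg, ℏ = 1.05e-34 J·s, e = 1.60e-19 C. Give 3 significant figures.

Planck length: ℓ_P = √(ℏG/c³) = 1.61e-35 m
Bohr radius: a₀ = 4πε₀ℏ²/(m_e e²) = 5.26e-11 m
0.611 × 1.61e-35 / 5.26e-11 = 1.87e-25

1.87e-25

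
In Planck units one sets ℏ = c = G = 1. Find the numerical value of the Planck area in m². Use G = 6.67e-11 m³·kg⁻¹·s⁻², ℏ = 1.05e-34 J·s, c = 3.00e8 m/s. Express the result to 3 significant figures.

2.59e-70 m²

A_P = ℏG/c³
  = 7.00e-45 / 2.70e25
  = 2.59e-70 m²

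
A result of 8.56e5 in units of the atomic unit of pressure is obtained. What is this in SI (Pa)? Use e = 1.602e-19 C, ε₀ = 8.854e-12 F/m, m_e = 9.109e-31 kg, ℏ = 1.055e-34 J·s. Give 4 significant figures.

2.507e19 Pa

One atomic unit of pressure: P_au = E_h/a₀³ = m_e⁴e¹⁰/((4πε₀)⁵ℏ⁸) = 2.929e13 Pa.
8.56e5 × 2.929e13 Pa = 2.507e19 Pa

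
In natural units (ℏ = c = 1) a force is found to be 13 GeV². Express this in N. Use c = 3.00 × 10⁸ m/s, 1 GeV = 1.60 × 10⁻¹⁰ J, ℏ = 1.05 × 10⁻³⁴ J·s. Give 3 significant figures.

Force is [E]/[L] = [E]²/(ℏc); restore (ℏc)⁻¹.
1 GeV² → 1/(ℏc) × (1 GeV in J)² = 8.13 × 10⁵ N.
Result: 13 × 8.13 × 10⁵ = 1.06 × 10⁷ N.

1.06 × 10⁷ N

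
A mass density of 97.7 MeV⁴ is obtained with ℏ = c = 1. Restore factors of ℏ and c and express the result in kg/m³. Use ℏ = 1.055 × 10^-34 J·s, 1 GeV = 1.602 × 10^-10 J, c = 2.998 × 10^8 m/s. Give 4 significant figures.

Mass density is [E]/(c²[L]³) = [E]⁴/(ℏ³c⁵).
1 GeV⁴ → 1/(ℏ³c⁵) × (1 GeV in J)⁴ = 2.316 × 10^20 kg/m³.
Convert the energy scale: 97.7 MeV⁴ = 9.77 × 10^-11 GeV⁴.
Result: 9.77 × 10^-11 × 2.316 × 10^20 = 2.263 × 10^10 kg/m³.

2.263 × 10^10 kg/m³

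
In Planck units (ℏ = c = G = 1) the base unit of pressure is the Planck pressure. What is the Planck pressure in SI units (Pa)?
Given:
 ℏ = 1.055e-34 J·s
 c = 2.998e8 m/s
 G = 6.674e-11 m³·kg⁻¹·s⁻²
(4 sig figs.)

p_P = c⁷/(ℏG²)
  = 2.177e59 / 4.699e-55
  = 4.632e113 Pa

4.632e113 Pa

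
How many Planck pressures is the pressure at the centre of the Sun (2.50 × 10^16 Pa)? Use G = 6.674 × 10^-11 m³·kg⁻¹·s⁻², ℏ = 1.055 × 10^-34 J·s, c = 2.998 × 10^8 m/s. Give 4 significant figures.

5.397 × 10^-98

Planck pressure: p_P = c⁷/(ℏG²) = 4.632 × 10^113 Pa.
2.50 × 10^16 / 4.632 × 10^113 = 5.397 × 10^-98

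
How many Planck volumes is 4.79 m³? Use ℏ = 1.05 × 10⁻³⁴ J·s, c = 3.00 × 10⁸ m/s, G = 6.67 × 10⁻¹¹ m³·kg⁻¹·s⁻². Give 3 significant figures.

Planck volume: V_P = (ℏG/c³)^(3/2) = 4.18 × 10⁻¹⁰⁵ m³.
4.79 / 4.18 × 10⁻¹⁰⁵ = 1.15 × 10¹⁰⁵

1.15 × 10¹⁰⁵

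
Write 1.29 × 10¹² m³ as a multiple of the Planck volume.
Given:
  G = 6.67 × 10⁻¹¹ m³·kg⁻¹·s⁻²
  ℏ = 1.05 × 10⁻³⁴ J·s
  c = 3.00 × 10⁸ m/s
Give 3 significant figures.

3.09 × 10¹¹⁶

Planck volume: V_P = (ℏG/c³)^(3/2) = 4.18 × 10⁻¹⁰⁵ m³.
1.29 × 10¹² / 4.18 × 10⁻¹⁰⁵ = 3.09 × 10¹¹⁶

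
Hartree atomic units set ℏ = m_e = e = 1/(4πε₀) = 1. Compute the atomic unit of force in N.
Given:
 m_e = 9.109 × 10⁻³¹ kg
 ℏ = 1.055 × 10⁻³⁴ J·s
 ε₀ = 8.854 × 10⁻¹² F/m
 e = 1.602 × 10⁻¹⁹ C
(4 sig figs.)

8.220 × 10⁻⁸ N

The unique combination of the constants set to 1 with dimensions of force is F_au = E_h/a₀ = m_e²e⁶/((4πε₀)³ℏ⁴).
E_h = 4.354 × 10⁻¹⁸ J
a₀ = 5.297 × 10⁻¹¹ m
E_h/a₀ = 8.220 × 10⁻⁸ N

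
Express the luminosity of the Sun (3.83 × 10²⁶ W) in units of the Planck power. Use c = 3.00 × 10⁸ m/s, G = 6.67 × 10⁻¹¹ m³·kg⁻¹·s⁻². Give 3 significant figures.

1.05 × 10⁻²⁶

Planck power: P_P = c⁵/G = 3.64 × 10⁵² W.
3.83 × 10²⁶ / 3.64 × 10⁵² = 1.05 × 10⁻²⁶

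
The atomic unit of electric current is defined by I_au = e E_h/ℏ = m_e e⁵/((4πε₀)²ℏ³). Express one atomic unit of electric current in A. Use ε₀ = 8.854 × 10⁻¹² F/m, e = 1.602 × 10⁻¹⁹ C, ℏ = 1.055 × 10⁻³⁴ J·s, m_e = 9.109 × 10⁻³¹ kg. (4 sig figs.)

I_au = e E_h/ℏ = m_e e⁵/((4πε₀)²ℏ³)
E_h = 4.354 × 10⁻¹⁸ J
e·E_h/ℏ = 6.612 × 10⁻³ A

6.612 × 10⁻³ A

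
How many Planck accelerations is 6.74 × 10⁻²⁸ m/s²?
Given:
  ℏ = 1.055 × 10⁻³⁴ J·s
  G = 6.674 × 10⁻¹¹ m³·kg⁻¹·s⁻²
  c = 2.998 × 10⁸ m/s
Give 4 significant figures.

Planck acceleration: a_P = √(c⁷/(ℏG)) = 5.560 × 10⁵¹ m/s².
6.74 × 10⁻²⁸ / 5.560 × 10⁵¹ = 1.212 × 10⁻⁷⁹

1.212 × 10⁻⁷⁹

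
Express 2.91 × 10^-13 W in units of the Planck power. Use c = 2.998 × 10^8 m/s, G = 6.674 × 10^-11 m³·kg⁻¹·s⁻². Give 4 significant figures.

Planck power: P_P = c⁵/G = 3.629 × 10^52 W.
2.91 × 10^-13 / 3.629 × 10^52 = 8.019 × 10^-66

8.019 × 10^-66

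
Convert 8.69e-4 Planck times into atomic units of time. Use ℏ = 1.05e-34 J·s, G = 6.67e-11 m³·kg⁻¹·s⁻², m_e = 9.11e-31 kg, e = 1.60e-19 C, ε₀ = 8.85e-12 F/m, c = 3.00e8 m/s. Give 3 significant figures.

Planck time: t_P = √(ℏG/c⁵) = 5.37e-44 s
atomic unit of time: τ_au = (4πε₀)²ℏ³/(m_e e⁴) = 2.40e-17 s
8.69e-4 × 5.37e-44 / 2.40e-17 = 1.95e-30

1.95e-30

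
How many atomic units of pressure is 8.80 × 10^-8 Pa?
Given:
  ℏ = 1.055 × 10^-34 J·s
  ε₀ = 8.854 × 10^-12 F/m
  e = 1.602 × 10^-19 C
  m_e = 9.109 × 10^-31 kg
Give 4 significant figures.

atomic unit of pressure: P_au = E_h/a₀³ = m_e⁴e¹⁰/((4πε₀)⁵ℏ⁸) = 2.929 × 10^13 Pa.
8.80 × 10^-8 / 2.929 × 10^13 = 3.004 × 10^-21

3.004 × 10^-21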